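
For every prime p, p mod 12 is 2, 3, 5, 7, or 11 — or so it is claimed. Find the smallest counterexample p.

p = 13

A counterexample is any prime p such that the claim fails; we check each in order.
p = 2: 2 mod 12 = 2.
p = 3: 3 mod 12 = 3.
p = 5: 5 mod 12 = 5.
p = 7: 7 mod 12 = 7.
p = 11: 11 mod 12 = 11.
p = 13: 13 mod 12 = 1 — not in {2, 3, 5, 7, 11}.
Thus p = 13 disproves the claim, and no smaller p works.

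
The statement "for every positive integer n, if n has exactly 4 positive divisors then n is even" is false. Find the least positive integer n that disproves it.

n = 15

We need the least positive integer n for which n has exactly 4 positive divisors but n is odd.
For n = 6, 8, 10, 14 the conclusion holds.
n = 15: divisors of 15: 1, 3, 5, 15; 15 is odd.
Hence n = 15 is a counterexample.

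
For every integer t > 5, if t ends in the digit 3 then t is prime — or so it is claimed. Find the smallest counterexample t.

t = 33

A counterexample is any integer t > 5 such that t ends in the digit 3 but t is not prime; we check each in order.
t = 13: 13 ends in 3 and is prime.
t = 23: 23 ends in 3 and is prime.
t = 33: 33 ends in 3; 33 = 3 × 11, composite.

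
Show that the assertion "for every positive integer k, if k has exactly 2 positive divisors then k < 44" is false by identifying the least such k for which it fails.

k = 47

A counterexample is any positive integer k such that k has exactly 2 positive divisors but the claim fails; we check each in order.
For k = 2, 3, 5, 7, …, 37, 41, 43 the conclusion holds.
k = 47: τ(47) = 2; 47 ≥ 44.
So k = 47 is the smallest counterexample.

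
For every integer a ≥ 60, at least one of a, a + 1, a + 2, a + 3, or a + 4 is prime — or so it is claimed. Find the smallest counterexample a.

a = 60: 61 is prime.
a = 61: 61 is prime.
a = 62: 62 = 2 × 31; 63 = 3 × 21; 64 = 2 × 32; 65 = 5 × 13; 66 = 2 × 33 — all composite.
Thus a = 62 disproves the claim, and no smaller a works.

a = 62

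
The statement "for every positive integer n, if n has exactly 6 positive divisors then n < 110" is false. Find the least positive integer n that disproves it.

A counterexample is any positive integer n such that n has exactly 6 positive divisors but the claim fails; we check each in order.
The first 16 eligible values, up to n = 99, all satisfy the conclusion.
n = 116: τ(116) = 6; 116 ≥ 110.
Hence n = 116 is a counterexample.

n = 116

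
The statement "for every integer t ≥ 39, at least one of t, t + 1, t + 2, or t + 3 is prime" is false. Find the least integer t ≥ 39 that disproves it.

t = 48

For t = 39, 40, 41, 42, 43, 44, 45, 46, 47 the conclusion holds.
t = 48: 48 = 2 × 24; 49 = 7 × 7; 50 = 2 × 25; 51 = 3 × 17 — all composite.
Hence t = 48 is a counterexample.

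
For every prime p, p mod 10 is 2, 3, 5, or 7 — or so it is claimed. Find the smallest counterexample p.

p = 11

Check each prime p in order until the claim fails.
p = 2: 2 mod 10 = 2.
p = 3: 3 mod 10 = 3.
p = 5: 5 mod 10 = 5.
p = 7: 7 mod 10 = 7.
p = 11: 11 mod 10 = 1 — not in {2, 3, 5, 7}.
Thus p = 11 disproves the claim, and no smaller p works.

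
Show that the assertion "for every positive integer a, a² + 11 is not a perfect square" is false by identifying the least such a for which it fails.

A counterexample is any positive integer a such that a² + 11 is a perfect square; we check each in order.
a = 1: 1² + 11 = 12, not a perfect square.
a = 2: 2² + 11 = 15, not a perfect square.
a = 3: 3² + 11 = 20, not a perfect square.
a = 4: 4² + 11 = 27, not a perfect square.
a = 5: 5² + 11 = 36 = 6², a perfect square.
Hence a = 5 is a counterexample.

a = 5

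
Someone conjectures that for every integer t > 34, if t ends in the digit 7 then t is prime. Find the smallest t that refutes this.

t = 57

For t = 37, 47 the conclusion holds.
t = 57: 57 ends in 7; 57 = 3 × 19, composite.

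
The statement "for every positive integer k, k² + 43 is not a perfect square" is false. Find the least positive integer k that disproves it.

The first 20 eligible values, up to k = 20, all satisfy the conclusion.
k = 21: 21² + 43 = 484 = 22², a perfect square.

k = 21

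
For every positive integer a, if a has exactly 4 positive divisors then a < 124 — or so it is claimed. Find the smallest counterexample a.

For a = 6, 8, 10, 14, …, 119, 122, 123 the conclusion holds.
a = 125: τ(125) = 4; 125 ≥ 124.
So a = 125 is the smallest counterexample.

a = 125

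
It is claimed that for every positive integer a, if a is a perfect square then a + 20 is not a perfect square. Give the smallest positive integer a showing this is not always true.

a = 16

We need the least positive integer a for which a is a perfect square but a + 20 is a perfect square.
a = 1: 1 + 20 = 21, not a perfect square.
a = 4: 4 + 20 = 24, not a perfect square.
a = 9: 9 + 20 = 29, not a perfect square.
a = 16: 16 = 4² and 16 + 20 = 36 = 6².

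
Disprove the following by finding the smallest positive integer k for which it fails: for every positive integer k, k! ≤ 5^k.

Check each positive integer k in order until k! > 5^k.
For k = 1, 2, 3, 4, …, 9, 10, 11 the conclusion holds.
k = 12: k! = 479001600 and 5^k = 244140625, so 479001600 > 244140625.

k = 12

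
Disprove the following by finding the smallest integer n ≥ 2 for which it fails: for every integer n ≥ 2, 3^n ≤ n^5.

Check each integer n ≥ 2 in order until 3^n > n^5.
For n = 2, 3, 4, 5, 6, 7, 8, 9, 10 the conclusion holds.
n = 11: 3^n = 177147 and n^5 = 161051, so 177147 > 161051.

n = 11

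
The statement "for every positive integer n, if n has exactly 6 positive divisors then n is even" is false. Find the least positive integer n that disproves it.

We need the least positive integer n for which n has exactly 6 positive divisors but n is odd.
For n = 12, 18, 20, 28, 32, 44 the conclusion holds.
n = 45: divisors of 45: 1, 3, 5, 9, 15, 45; 45 is odd.
So n = 45 is the smallest counterexample.

n = 45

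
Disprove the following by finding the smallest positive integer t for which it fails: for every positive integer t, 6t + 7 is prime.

t = 3

Check each positive integer t in order until 6t + 7 is not prime.
For t = 1, 2 the conclusion holds.
t = 3: 6t + 7 = 25 = 5 × 5, composite.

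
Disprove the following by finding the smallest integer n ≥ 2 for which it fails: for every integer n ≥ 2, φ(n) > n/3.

n = 6

We need the least integer n ≥ 2 for which the claim fails.
For n = 2, 3, 4, 5 the conclusion holds.
n = 6: φ(6) = 2 and 6/3 = 2, so φ(6) ≤ 6/3.
Hence n = 6 is a counterexample.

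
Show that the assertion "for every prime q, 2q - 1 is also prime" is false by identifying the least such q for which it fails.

q = 5

Check each prime q in order until 2q - 1 is not prime.
q = 2: 2q - 1 = 3, prime.
q = 3: 2q - 1 = 5, prime.
q = 5: 2q - 1 = 9 = 3 × 3, not prime.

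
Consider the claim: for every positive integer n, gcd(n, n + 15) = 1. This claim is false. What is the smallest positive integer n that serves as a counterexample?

n = 3

For n = 1, 2 the conclusion holds.
n = 3: gcd(3, 18) = 3.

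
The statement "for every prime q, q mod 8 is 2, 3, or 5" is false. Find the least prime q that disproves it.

q = 7

q = 2: 2 mod 8 = 2.
q = 3: 3 mod 8 = 3.
q = 5: 5 mod 8 = 5.
q = 7: 7 mod 8 = 7 — not in {2, 3, 5}.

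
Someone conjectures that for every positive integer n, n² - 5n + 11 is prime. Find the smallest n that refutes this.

Check each positive integer n in order until n² - 5n + 11 is not prime.
For n = 1, 2, 3, 4, 5, 6 the conclusion holds.
n = 7: n² - 5n + 11 = 25 = 5 × 5, composite.
Hence n = 7 is a counterexample.

n = 7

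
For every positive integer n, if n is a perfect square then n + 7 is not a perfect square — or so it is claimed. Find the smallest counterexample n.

n = 9

Check each positive integer n in order until n is a perfect square but n + 7 is a perfect square.
n = 1: 1 + 7 = 8, not a perfect square.
n = 4: 4 + 7 = 11, not a perfect square.
n = 9: 9 = 3² and 9 + 7 = 16 = 4².
So n = 9 is the smallest counterexample.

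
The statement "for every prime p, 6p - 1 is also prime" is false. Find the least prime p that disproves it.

p = 11

Check each prime p in order until 6p - 1 is not prime.
The first 4 eligible values, up to p = 7, all satisfy the conclusion.
p = 11: 6p - 1 = 65 = 5 × 13, not prime.
Hence p = 11 is a counterexample.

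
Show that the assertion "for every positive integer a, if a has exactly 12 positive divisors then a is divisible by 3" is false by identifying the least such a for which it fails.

A counterexample is any positive integer a such that a has exactly 12 positive divisors but a is not divisible by 3; we check each in order.
The first 8 eligible values, up to a = 132, all satisfy the conclusion.
a = 140: τ(140) = 12; 140 mod 3 = 2.
Thus a = 140 disproves the claim, and no smaller a works.

a = 140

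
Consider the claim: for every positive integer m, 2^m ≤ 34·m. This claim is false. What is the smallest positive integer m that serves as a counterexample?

We need the least positive integer m for which 2^m > 34·m.
m = 1: 2^m = 2 and 34·m = 34, so 2 ≤ 34.
m = 2: 2^m = 4 and 34·m = 68, so 4 ≤ 68.
m = 3: 2^m = 8 and 34·m = 102, so 8 ≤ 102.
m = 4: 2^m = 16 and 34·m = 136, so 16 ≤ 136.
m = 5: 2^m = 32 and 34·m = 170, so 32 ≤ 170.
m = 6: 2^m = 64 and 34·m = 204, so 64 ≤ 204.
m = 7: 2^m = 128 and 34·m = 238, so 128 ≤ 238.
m = 8: 2^m = 256 and 34·m = 272, so 256 ≤ 272.
m = 9: 2^m = 512 and 34·m = 306, so 512 > 306.
Hence m = 9 is a counterexample.

m = 9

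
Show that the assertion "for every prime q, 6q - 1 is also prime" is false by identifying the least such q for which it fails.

A counterexample is any prime q such that 6q - 1 is not prime; we check each in order.
q = 2: 6q - 1 = 11, prime.
q = 3: 6q - 1 = 17, prime.
q = 5: 6q - 1 = 29, prime.
q = 7: 6q - 1 = 41, prime.
q = 11: 6q - 1 = 65 = 5 × 13, not prime.
Thus q = 11 disproves the claim, and no smaller q works.

q = 11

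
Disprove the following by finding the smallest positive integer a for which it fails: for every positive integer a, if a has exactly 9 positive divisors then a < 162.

For a = 36, 100 the conclusion holds.
a = 196: τ(196) = 9; 196 ≥ 162.
Thus a = 196 disproves the claim, and no smaller a works.

a = 196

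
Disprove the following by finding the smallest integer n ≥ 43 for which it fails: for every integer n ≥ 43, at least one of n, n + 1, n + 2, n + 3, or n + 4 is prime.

Check each integer n ≥ 43 in order until n, n + 1, n + 2, n + 3, n + 4 are all composite.
For n = 43, 44, 45, 46, 47 the conclusion holds.
n = 48: 48 = 2 × 24; 49 = 7 × 7; 50 = 2 × 25; 51 = 3 × 17; 52 = 2 × 26 — all composite.

n = 48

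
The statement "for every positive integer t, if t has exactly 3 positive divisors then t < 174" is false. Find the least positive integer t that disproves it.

t = 289

Check each positive integer t in order until t has exactly 3 positive divisors but the claim fails.
For t = 4, 9, 25, 49, 121, 169 the conclusion holds.
t = 289: τ(289) = 3; 289 ≥ 174.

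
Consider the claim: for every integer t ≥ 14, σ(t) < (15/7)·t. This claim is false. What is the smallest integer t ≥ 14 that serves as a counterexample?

t = 18

Check each integer t ≥ 14 in order until the claim fails.
For t = 14, 15, 16, 17 the conclusion holds.
t = 18: σ(18) = 39; 39 ≥ 270/7.
So t = 18 is the smallest counterexample.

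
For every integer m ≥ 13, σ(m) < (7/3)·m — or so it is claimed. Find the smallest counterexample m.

m = 24

The first 11 eligible values, up to m = 23, all satisfy the conclusion.
m = 24: σ(24) = 60; 60 ≥ 56.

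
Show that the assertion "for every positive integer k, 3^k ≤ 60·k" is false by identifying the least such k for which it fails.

Check each positive integer k in order until 3^k > 60·k.
k = 1: 3^k = 3 and 60·k = 60, so 3 ≤ 60.
k = 2: 3^k = 9 and 60·k = 120, so 9 ≤ 120.
k = 3: 3^k = 27 and 60·k = 180, so 27 ≤ 180.
k = 4: 3^k = 81 and 60·k = 240, so 81 ≤ 240.
k = 5: 3^k = 243 and 60·k = 300, so 243 ≤ 300.
k = 6: 3^k = 729 and 60·k = 360, so 729 > 360.
Thus k = 6 disproves the claim, and no smaller k works.

k = 6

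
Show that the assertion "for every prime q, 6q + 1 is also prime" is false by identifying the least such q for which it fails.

The first 7 eligible values, up to q = 17, all satisfy the conclusion.
q = 19: 6q + 1 = 115 = 5 × 23, not prime.
So q = 19 is the smallest counterexample.

q = 19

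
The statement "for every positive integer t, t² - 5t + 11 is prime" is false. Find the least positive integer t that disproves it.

t = 7

Check each positive integer t in order until t² - 5t + 11 is not prime.
For t = 1, 2, 3, 4, 5, 6 the conclusion holds.
t = 7: t² - 5t + 11 = 25 = 5 × 5, composite.
Thus t = 7 disproves the claim, and no smaller t works.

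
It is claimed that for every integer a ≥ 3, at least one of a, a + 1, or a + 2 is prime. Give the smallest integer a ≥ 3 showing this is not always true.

a = 8

The first 5 eligible values, up to a = 7, all satisfy the conclusion.
a = 8: 8 = 2 × 4; 9 = 3 × 3; 10 = 2 × 5 — all composite.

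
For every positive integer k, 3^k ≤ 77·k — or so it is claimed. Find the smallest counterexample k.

A counterexample is any positive integer k such that 3^k > 77·k; we check each in order.
The first 5 eligible values, up to k = 5, all satisfy the conclusion.
k = 6: 3^k = 729 and 77·k = 462, so 729 > 462.
Hence k = 6 is a counterexample.

k = 6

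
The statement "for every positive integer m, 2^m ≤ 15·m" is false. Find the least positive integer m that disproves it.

m = 7

Check each positive integer m in order until 2^m > 15·m.
The first 6 eligible values, up to m = 6, all satisfy the conclusion.
m = 7: 2^m = 128 and 15·m = 105, so 128 > 105.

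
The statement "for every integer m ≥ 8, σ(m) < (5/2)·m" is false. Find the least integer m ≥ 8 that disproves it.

m = 24

For m = 8, 9, 10, 11, …, 21, 22, 23 the conclusion holds.
m = 24: σ(24) = 60; 60 ≥ 60.
Hence m = 24 is a counterexample.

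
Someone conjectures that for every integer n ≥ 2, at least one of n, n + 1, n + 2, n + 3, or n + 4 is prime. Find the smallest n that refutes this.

n = 24

A counterexample is any integer n ≥ 2 such that n, n + 1, n + 2, n + 3, n + 4 are all composite; we check each in order.
For n = 2, 3, 4, 5, …, 21, 22, 23 the conclusion holds.
n = 24: 24 = 2 × 12; 25 = 5 × 5; 26 = 2 × 13; 27 = 3 × 9; 28 = 2 × 14 — all composite.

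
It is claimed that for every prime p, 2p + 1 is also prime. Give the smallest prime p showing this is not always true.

For p = 2, 3, 5 the conclusion holds.
p = 7: 2p + 1 = 15 = 3 × 5, not prime.
Hence p = 7 is a counterexample.

p = 7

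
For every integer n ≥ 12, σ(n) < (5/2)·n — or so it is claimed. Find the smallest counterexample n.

For n = 12, 13, 14, 15, …, 21, 22, 23 the conclusion holds.
n = 24: σ(24) = 60; 60 ≥ 60.
Thus n = 24 disproves the claim, and no smaller n works.

n = 24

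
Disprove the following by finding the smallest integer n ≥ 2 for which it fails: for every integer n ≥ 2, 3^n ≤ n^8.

The first 21 eligible values, up to n = 22, all satisfy the conclusion.
n = 23: 3^n = 94143178827 and n^8 = 78310985281, so 94143178827 > 78310985281.
Hence n = 23 is a counterexample.

n = 23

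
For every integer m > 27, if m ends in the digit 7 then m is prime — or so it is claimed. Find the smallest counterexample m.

m = 57

A counterexample is any integer m > 27 such that m ends in the digit 7 but m is not prime; we check each in order.
For m = 37, 47 the conclusion holds.
m = 57: 57 ends in 7; 57 = 3 × 19, composite.
So m = 57 is the smallest counterexample.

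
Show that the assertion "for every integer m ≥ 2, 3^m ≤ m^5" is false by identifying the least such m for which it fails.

Check each integer m ≥ 2 in order until 3^m > m^5.
For m = 2, 3, 4, 5, 6, 7, 8, 9, 10 the conclusion holds.
m = 11: 3^m = 177147 and m^5 = 161051, so 177147 > 161051.

m = 11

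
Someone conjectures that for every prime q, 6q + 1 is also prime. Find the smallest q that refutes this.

A counterexample is any prime q such that 6q + 1 is not prime; we check each in order.
For q = 2, 3, 5, 7, 11, 13, 17 the conclusion holds.
q = 19: 6q + 1 = 115 = 5 × 23, not prime.

q = 19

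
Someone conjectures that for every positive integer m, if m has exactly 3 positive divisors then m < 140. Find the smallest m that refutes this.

Check each positive integer m in order until m has exactly 3 positive divisors but the claim fails.
For m = 4, 9, 25, 49, 121 the conclusion holds.
m = 169: τ(169) = 3; 169 ≥ 140.

m = 169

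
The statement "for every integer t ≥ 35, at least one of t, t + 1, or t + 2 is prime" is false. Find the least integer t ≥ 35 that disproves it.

t = 38

A counterexample is any integer t ≥ 35 such that t, t + 1, t + 2 are all composite; we check each in order.
t = 35: 37 is prime.
t = 36: 37 is prime.
t = 37: 37 is prime.
t = 38: 38 = 2 × 19; 39 = 3 × 13; 40 = 2 × 20 — all composite.
So t = 38 is the smallest counterexample.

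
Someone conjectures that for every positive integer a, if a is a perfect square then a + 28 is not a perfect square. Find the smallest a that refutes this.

The first 5 eligible values, up to a = 25, all satisfy the conclusion.
a = 36: 36 = 6² and 36 + 28 = 64 = 8².

a = 36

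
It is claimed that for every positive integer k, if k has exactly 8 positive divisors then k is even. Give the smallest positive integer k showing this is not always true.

k = 105

We need the least positive integer k for which k has exactly 8 positive divisors but k is odd.
For k = 24, 30, 40, 42, …, 88, 102, 104 the conclusion holds.
k = 105: divisors of 105: 1, 3, 5, 7, 15, 21, 35, 105; 105 is odd.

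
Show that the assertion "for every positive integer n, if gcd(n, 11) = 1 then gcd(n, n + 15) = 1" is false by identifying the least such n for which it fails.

n = 3

For n = 1, 2 the conclusion holds.
n = 3: gcd(3, 18) = 3.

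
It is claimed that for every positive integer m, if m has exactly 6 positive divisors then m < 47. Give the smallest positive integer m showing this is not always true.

m = 50

For m = 12, 18, 20, 28, 32, 44, 45 the conclusion holds.
m = 50: τ(50) = 6; 50 ≥ 47.
Hence m = 50 is a counterexample.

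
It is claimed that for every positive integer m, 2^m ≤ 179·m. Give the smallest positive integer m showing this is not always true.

We need the least positive integer m for which 2^m > 179·m.
For m = 1, 2, 3, 4, 5, 6, 7, 8, 9, 10 the conclusion holds.
m = 11: 2^m = 2048 and 179·m = 1969, so 2048 > 1969.

m = 11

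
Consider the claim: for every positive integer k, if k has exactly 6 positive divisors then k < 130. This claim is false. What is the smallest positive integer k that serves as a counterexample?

k = 147

Check each positive integer k in order until k has exactly 6 positive divisors but the claim fails.
The first 19 eligible values, up to k = 124, all satisfy the conclusion.
k = 147: τ(147) = 6; 147 ≥ 130.
So k = 147 is the smallest counterexample.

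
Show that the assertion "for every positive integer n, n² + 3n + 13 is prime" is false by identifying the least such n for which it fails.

n = 9

Check each positive integer n in order until n² + 3n + 13 is not prime.
For n = 1, 2, 3, 4, 5, 6, 7, 8 the conclusion holds.
n = 9: n² + 3n + 13 = 121 = 11 × 11, composite.
So n = 9 is the smallest counterexample.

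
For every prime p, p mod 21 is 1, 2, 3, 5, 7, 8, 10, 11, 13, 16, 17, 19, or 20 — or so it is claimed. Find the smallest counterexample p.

p = 67

We need the least prime p for which the claim fails.
The first 18 eligible values, up to p = 61, all satisfy the conclusion.
p = 67: 67 mod 21 = 4 — not in {1, 2, 3, 5, 7, 8, 10, 11, 13, 16, 17, 19, 20}.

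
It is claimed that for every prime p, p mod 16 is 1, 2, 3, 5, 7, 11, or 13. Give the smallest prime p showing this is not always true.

p = 31

For p = 2, 3, 5, 7, 11, 13, 17, 19, 23, 29 the conclusion holds.
p = 31: 31 mod 16 = 15 — not in {1, 2, 3, 5, 7, 11, 13}.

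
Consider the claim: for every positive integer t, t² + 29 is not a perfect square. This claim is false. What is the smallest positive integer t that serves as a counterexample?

A counterexample is any positive integer t such that t² + 29 is a perfect square; we check each in order.
The first 13 eligible values, up to t = 13, all satisfy the conclusion.
t = 14: 14² + 29 = 225 = 15², a perfect square.
Hence t = 14 is a counterexample.

t = 14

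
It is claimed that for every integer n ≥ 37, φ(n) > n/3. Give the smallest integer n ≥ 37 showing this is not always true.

n = 42

A counterexample is any integer n ≥ 37 such that the claim fails; we check each in order.
The first 5 eligible values, up to n = 41, all satisfy the conclusion.
n = 42: φ(42) = 12 and 42/3 = 14, so φ(42) ≤ 42/3.
Thus n = 42 disproves the claim, and no smaller n works.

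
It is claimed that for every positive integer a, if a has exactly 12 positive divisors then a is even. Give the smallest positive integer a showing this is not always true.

Check each positive integer a in order until a has exactly 12 positive divisors but a is odd.
For a = 60, 72, 84, 90, …, 294, 306, 308 the conclusion holds.
a = 315: divisors of 315: 12 divisors; 315 is odd.
Thus a = 315 disproves the claim, and no smaller a works.

a = 315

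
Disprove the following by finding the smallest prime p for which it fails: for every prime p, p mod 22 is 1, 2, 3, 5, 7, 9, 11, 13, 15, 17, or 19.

The first 13 eligible values, up to p = 41, all satisfy the conclusion.
p = 43: 43 mod 22 = 21 — not in {1, 2, 3, 5, 7, 9, 11, 13, 15, 17, 19}.

p = 43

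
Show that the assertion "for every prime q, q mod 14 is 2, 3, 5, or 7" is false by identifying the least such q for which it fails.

Check each prime q in order until the claim fails.
For q = 2, 3, 5, 7 the conclusion holds.
q = 11: 11 mod 14 = 11 — not in {2, 3, 5, 7}.
Hence q = 11 is a counterexample.

q = 11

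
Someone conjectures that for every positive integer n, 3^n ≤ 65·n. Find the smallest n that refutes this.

A counterexample is any positive integer n such that 3^n > 65·n; we check each in order.
The first 5 eligible values, up to n = 5, all satisfy the conclusion.
n = 6: 3^n = 729 and 65·n = 390, so 729 > 390.
Hence n = 6 is a counterexample.

n = 6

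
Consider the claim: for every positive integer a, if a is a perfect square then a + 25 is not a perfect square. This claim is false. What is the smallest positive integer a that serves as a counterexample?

a = 144

A counterexample is any positive integer a such that a is a perfect square but a + 25 is a perfect square; we check each in order.
For a = 1, 4, 9, 16, …, 81, 100, 121 the conclusion holds.
a = 144: 144 = 12² and 144 + 25 = 169 = 13².
Hence a = 144 is a counterexample.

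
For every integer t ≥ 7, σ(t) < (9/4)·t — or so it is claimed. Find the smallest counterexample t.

A counterexample is any integer t ≥ 7 such that the claim fails; we check each in order.
For t = 7, 8, 9, 10, 11 the conclusion holds.
t = 12: σ(12) = 28; 28 ≥ 27.

t = 12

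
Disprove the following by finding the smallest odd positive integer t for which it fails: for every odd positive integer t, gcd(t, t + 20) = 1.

t = 5

A counterexample is any odd positive integer t such that gcd(t, t + 20) > 1; we check each in order.
t = 1: gcd(1, 21) = 1.
t = 3: gcd(3, 23) = 1.
t = 5: gcd(5, 25) = 5.
Hence t = 5 is a counterexample.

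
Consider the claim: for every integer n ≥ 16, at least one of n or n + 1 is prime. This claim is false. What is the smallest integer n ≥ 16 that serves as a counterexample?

n = 20

We need the least integer n ≥ 16 for which n, n + 1 are both composite.
For n = 16, 17, 18, 19 the conclusion holds.
n = 20: 20 = 2 × 10; 21 = 3 × 7 — both composite.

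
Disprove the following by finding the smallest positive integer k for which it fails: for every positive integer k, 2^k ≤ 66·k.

k = 10

A counterexample is any positive integer k such that 2^k > 66·k; we check each in order.
The first 9 eligible values, up to k = 9, all satisfy the conclusion.
k = 10: 2^k = 1024 and 66·k = 660, so 1024 > 660.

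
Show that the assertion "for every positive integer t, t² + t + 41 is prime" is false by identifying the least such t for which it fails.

For t = 1, 2, 3, 4, …, 37, 38, 39 the conclusion holds.
t = 40: t² + t + 41 = 1681 = 41 × 41, composite.
Thus t = 40 disproves the claim, and no smaller t works.

t = 40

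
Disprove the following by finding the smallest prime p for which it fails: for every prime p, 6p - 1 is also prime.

We need the least prime p for which 6p - 1 is not prime.
p = 2: 6p - 1 = 11, prime.
p = 3: 6p - 1 = 17, prime.
p = 5: 6p - 1 = 29, prime.
p = 7: 6p - 1 = 41, prime.
p = 11: 6p - 1 = 65 = 5 × 13, not prime.

p = 11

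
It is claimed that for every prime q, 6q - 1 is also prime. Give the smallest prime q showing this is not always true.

q = 11

q = 2: 6q - 1 = 11, prime.
q = 3: 6q - 1 = 17, prime.
q = 5: 6q - 1 = 29, prime.
q = 7: 6q - 1 = 41, prime.
q = 11: 6q - 1 = 65 = 5 × 13, not prime.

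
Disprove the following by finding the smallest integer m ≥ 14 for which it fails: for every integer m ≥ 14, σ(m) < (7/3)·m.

m = 24

The first 10 eligible values, up to m = 23, all satisfy the conclusion.
m = 24: σ(24) = 60; 60 ≥ 56.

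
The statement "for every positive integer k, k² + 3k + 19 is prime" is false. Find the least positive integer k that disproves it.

For k = 1, 2, 3, 4, …, 12, 13, 14 the conclusion holds.
k = 15: k² + 3k + 19 = 289 = 17 × 17, composite.

k = 15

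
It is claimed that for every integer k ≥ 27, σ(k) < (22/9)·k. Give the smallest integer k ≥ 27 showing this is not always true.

The first 9 eligible values, up to k = 35, all satisfy the conclusion.
k = 36: σ(36) = 91; 91 ≥ 88.

k = 36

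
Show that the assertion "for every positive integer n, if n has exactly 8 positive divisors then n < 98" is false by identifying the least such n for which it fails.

The first 10 eligible values, up to n = 88, all satisfy the conclusion.
n = 102: τ(102) = 8; 102 ≥ 98.
So n = 102 is the smallest counterexample.

n = 102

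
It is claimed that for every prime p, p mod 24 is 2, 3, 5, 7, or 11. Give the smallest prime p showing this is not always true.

p = 13

We need the least prime p for which the claim fails.
The first 5 eligible values, up to p = 11, all satisfy the conclusion.
p = 13: 13 mod 24 = 13 — not in {2, 3, 5, 7, 11}.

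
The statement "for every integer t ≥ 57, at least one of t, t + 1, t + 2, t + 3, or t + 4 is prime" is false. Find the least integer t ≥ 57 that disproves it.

t = 57: 59 is prime.
t = 58: 59 is prime.
t = 59: 59 is prime.
t = 60: 61 is prime.
t = 61: 61 is prime.
t = 62: 62 = 2 × 31; 63 = 3 × 21; 64 = 2 × 32; 65 = 5 × 13; 66 = 2 × 33 — all composite.

t = 62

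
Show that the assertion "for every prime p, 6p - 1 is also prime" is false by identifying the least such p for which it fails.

For p = 2, 3, 5, 7 the conclusion holds.
p = 11: 6p - 1 = 65 = 5 × 13, not prime.
Hence p = 11 is a counterexample.

p = 11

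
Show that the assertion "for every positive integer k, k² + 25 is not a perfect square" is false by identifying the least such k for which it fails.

k = 12

Check each positive integer k in order until k² + 25 is a perfect square.
For k = 1, 2, 3, 4, …, 9, 10, 11 the conclusion holds.
k = 12: 12² + 25 = 169 = 13², a perfect square.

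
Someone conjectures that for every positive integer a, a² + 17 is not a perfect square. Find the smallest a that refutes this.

a = 8

Check each positive integer a in order until a² + 17 is a perfect square.
For a = 1, 2, 3, 4, 5, 6, 7 the conclusion holds.
a = 8: 8² + 17 = 81 = 9², a perfect square.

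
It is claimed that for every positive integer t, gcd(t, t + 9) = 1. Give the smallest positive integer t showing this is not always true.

t = 3

Check each positive integer t in order until gcd(t, t + 9) > 1.
t = 1: gcd(1, 10) = 1.
t = 2: gcd(2, 11) = 1.
t = 3: gcd(3, 12) = 3.
Hence t = 3 is a counterexample.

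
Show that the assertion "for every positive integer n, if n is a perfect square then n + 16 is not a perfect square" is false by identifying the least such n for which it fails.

n = 9

A counterexample is any positive integer n such that n is a perfect square but n + 16 is a perfect square; we check each in order.
n = 1: 1 + 16 = 17, not a perfect square.
n = 4: 4 + 16 = 20, not a perfect square.
n = 9: 9 = 3² and 9 + 16 = 25 = 5².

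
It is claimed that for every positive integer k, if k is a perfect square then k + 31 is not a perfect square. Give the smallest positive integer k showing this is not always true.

A counterexample is any positive integer k such that k is a perfect square but k + 31 is a perfect square; we check each in order.
The first 14 eligible values, up to k = 196, all satisfy the conclusion.
k = 225: 225 = 15² and 225 + 31 = 256 = 16².

k = 225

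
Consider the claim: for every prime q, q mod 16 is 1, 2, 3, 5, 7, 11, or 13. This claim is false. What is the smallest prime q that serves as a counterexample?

For q = 2, 3, 5, 7, 11, 13, 17, 19, 23, 29 the conclusion holds.
q = 31: 31 mod 16 = 15 — not in {1, 2, 3, 5, 7, 11, 13}.

q = 31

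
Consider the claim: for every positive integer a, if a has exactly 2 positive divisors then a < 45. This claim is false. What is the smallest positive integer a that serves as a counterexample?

a = 47

For a = 2, 3, 5, 7, …, 37, 41, 43 the conclusion holds.
a = 47: τ(47) = 2; 47 ≥ 45.
So a = 47 is the smallest counterexample.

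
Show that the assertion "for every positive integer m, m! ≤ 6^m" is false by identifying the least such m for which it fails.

Check each positive integer m in order until m! > 6^m.
For m = 1, 2, 3, 4, …, 11, 12, 13 the conclusion holds.
m = 14: m! = 87178291200 and 6^m = 78364164096, so 87178291200 > 78364164096.
So m = 14 is the smallest counterexample.

m = 14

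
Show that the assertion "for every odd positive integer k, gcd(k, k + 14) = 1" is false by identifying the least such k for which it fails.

k = 1: gcd(1, 15) = 1.
k = 3: gcd(3, 17) = 1.
k = 5: gcd(5, 19) = 1.
k = 7: gcd(7, 21) = 7.
Thus k = 7 disproves the claim, and no smaller k works.

k = 7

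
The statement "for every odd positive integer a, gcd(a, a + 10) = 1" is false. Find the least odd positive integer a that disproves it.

a = 1: gcd(1, 11) = 1.
a = 3: gcd(3, 13) = 1.
a = 5: gcd(5, 15) = 5.

a = 5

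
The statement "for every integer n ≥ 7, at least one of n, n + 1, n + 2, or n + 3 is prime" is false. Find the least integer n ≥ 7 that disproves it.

Check each integer n ≥ 7 in order until n, n + 1, n + 2, n + 3 are all composite.
For n = 7, 8, 9, 10, …, 21, 22, 23 the conclusion holds.
n = 24: 24 = 2 × 12; 25 = 5 × 5; 26 = 2 × 13; 27 = 3 × 9 — all composite.

n = 24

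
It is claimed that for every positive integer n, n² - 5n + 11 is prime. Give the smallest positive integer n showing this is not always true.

n = 7

We need the least positive integer n for which n² - 5n + 11 is not prime.
For n = 1, 2, 3, 4, 5, 6 the conclusion holds.
n = 7: n² - 5n + 11 = 25 = 5 × 5, composite.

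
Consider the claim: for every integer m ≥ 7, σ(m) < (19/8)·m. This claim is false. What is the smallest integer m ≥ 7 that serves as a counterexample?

We need the least integer m ≥ 7 for which the claim fails.
The first 17 eligible values, up to m = 23, all satisfy the conclusion.
m = 24: σ(24) = 60; 60 ≥ 57.

m = 24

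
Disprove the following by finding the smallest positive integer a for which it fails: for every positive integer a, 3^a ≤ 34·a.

A counterexample is any positive integer a such that 3^a > 34·a; we check each in order.
For a = 1, 2, 3, 4 the conclusion holds.
a = 5: 3^a = 243 and 34·a = 170, so 243 > 170.
So a = 5 is the smallest counterexample.

a = 5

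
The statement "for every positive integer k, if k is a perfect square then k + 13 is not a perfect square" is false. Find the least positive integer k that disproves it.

k = 36

A counterexample is any positive integer k such that k is a perfect square but k + 13 is a perfect square; we check each in order.
The first 5 eligible values, up to k = 25, all satisfy the conclusion.
k = 36: 36 = 6² and 36 + 13 = 49 = 7².
Hence k = 36 is a counterexample.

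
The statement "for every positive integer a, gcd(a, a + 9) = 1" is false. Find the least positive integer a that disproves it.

a = 3

Check each positive integer a in order until gcd(a, a + 9) > 1.
For a = 1, 2 the conclusion holds.
a = 3: gcd(3, 12) = 3.
So a = 3 is the smallest counterexample.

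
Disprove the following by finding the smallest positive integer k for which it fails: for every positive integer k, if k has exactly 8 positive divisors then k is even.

k = 105

Check each positive integer k in order until k has exactly 8 positive divisors but k is odd.
The first 12 eligible values, up to k = 104, all satisfy the conclusion.
k = 105: divisors of 105: 1, 3, 5, 7, 15, 21, 35, 105; 105 is odd.
Thus k = 105 disproves the claim, and no smaller k works.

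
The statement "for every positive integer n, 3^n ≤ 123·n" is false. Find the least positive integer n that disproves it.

A counterexample is any positive integer n such that 3^n > 123·n; we check each in order.
n = 1: 3^n = 3 and 123·n = 123, so 3 ≤ 123.
n = 2: 3^n = 9 and 123·n = 246, so 9 ≤ 246.
n = 3: 3^n = 27 and 123·n = 369, so 27 ≤ 369.
n = 4: 3^n = 81 and 123·n = 492, so 81 ≤ 492.
n = 5: 3^n = 243 and 123·n = 615, so 243 ≤ 615.
n = 6: 3^n = 729 and 123·n = 738, so 729 ≤ 738.
n = 7: 3^n = 2187 and 123·n = 861, so 2187 > 861.
Hence n = 7 is a counterexample.

n = 7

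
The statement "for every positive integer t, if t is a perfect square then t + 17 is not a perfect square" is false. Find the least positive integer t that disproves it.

t = 64

We need the least positive integer t for which t is a perfect square but t + 17 is a perfect square.
t = 1: 1 + 17 = 18, not a perfect square.
t = 4: 4 + 17 = 21, not a perfect square.
t = 9: 9 + 17 = 26, not a perfect square.
t = 16: 16 + 17 = 33, not a perfect square.
t = 25: 25 + 17 = 42, not a perfect square.
t = 36: 36 + 17 = 53, not a perfect square.
t = 49: 49 + 17 = 66, not a perfect square.
t = 64: 64 = 8² and 64 + 17 = 81 = 9².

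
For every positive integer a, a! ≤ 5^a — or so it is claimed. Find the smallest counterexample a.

We need the least positive integer a for which a! > 5^a.
For a = 1, 2, 3, 4, …, 9, 10, 11 the conclusion holds.
a = 12: a! = 479001600 and 5^a = 244140625, so 479001600 > 244140625.
So a = 12 is the smallest counterexample.

a = 12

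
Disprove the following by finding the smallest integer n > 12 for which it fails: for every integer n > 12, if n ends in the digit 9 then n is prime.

n = 39

We need the least integer n > 12 for which n ends in the digit 9 but n is not prime.
For n = 19, 29 the conclusion holds.
n = 39: 39 ends in 9; 39 = 3 × 13, composite.
So n = 39 is the smallest counterexample.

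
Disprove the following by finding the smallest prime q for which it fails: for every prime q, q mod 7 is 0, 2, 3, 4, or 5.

q = 2: 2 mod 7 = 2.
q = 3: 3 mod 7 = 3.
q = 5: 5 mod 7 = 5.
q = 7: 7 mod 7 = 0.
q = 11: 11 mod 7 = 4.
q = 13: 13 mod 7 = 6 — not in {0, 2, 3, 4, 5}.

q = 13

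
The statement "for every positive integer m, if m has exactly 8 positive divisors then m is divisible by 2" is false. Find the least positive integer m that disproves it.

m = 105

We need the least positive integer m for which m has exactly 8 positive divisors but m is not divisible by 2.
For m = 24, 30, 40, 42, …, 88, 102, 104 the conclusion holds.
m = 105: τ(105) = 8; 105 mod 2 = 1.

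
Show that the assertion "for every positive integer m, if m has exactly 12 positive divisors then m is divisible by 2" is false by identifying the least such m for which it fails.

We need the least positive integer m for which m has exactly 12 positive divisors but m is not divisible by 2.
For m = 60, 72, 84, 90, …, 294, 306, 308 the conclusion holds.
m = 315: τ(315) = 12; 315 mod 2 = 1.

m = 315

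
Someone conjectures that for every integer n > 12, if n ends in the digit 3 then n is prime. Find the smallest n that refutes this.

A counterexample is any integer n > 12 such that n ends in the digit 3 but n is not prime; we check each in order.
n = 13: 13 ends in 3 and is prime.
n = 23: 23 ends in 3 and is prime.
n = 33: 33 ends in 3; 33 = 3 × 11, composite.
So n = 33 is the smallest counterexample.

n = 33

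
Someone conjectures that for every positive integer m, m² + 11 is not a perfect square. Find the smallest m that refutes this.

m = 5

We need the least positive integer m for which m² + 11 is a perfect square.
The first 4 eligible values, up to m = 4, all satisfy the conclusion.
m = 5: 5² + 11 = 36 = 6², a perfect square.
Thus m = 5 disproves the claim, and no smaller m works.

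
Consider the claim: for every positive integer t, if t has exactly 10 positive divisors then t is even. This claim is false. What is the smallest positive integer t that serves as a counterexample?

A counterexample is any positive integer t such that t has exactly 10 positive divisors but t is odd; we check each in order.
For t = 48, 80, 112, 162, 176, 208, 272, 304, 368 the conclusion holds.
t = 405: divisors of 405: 10 divisors; 405 is odd.
Hence t = 405 is a counterexample.

t = 405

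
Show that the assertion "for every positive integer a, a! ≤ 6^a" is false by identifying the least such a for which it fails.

a = 14

For a = 1, 2, 3, 4, …, 11, 12, 13 the conclusion holds.
a = 14: a! = 87178291200 and 6^a = 78364164096, so 87178291200 > 78364164096.
So a = 14 is the smallest counterexample.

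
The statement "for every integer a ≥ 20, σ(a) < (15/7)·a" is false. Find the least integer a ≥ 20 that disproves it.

a = 24

A counterexample is any integer a ≥ 20 such that the claim fails; we check each in order.
The first 4 eligible values, up to a = 23, all satisfy the conclusion.
a = 24: σ(24) = 60; 60 ≥ 360/7.
Hence a = 24 is a counterexample.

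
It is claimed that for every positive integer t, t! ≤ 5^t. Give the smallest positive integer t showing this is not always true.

t = 12

We need the least positive integer t for which t! > 5^t.
The first 11 eligible values, up to t = 11, all satisfy the conclusion.
t = 12: t! = 479001600 and 5^t = 244140625, so 479001600 > 244140625.
Thus t = 12 disproves the claim, and no smaller t works.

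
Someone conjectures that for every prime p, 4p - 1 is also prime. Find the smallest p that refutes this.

p = 7

For p = 2, 3, 5 the conclusion holds.
p = 7: 4p - 1 = 27 = 3 × 9, not prime.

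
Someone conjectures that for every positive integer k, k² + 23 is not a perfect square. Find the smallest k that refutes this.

Check each positive integer k in order until k² + 23 is a perfect square.
For k = 1, 2, 3, 4, 5, 6, 7, 8, 9, 10 the conclusion holds.
k = 11: 11² + 23 = 144 = 12², a perfect square.
Thus k = 11 disproves the claim, and no smaller k works.

k = 11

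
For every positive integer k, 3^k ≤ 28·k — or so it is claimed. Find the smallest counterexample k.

Check each positive integer k in order until 3^k > 28·k.
The first 4 eligible values, up to k = 4, all satisfy the conclusion.
k = 5: 3^k = 243 and 28·k = 140, so 243 > 140.

k = 5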